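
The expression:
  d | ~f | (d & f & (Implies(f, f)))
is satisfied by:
  {d: True, f: False}
  {f: False, d: False}
  {f: True, d: True}


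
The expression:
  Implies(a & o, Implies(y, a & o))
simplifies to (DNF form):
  True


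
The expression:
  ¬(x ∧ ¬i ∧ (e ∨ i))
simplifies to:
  i ∨ ¬e ∨ ¬x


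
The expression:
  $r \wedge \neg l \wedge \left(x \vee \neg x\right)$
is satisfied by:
  {r: True, l: False}


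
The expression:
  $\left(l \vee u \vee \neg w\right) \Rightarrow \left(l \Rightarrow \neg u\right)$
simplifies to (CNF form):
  $\neg l \vee \neg u$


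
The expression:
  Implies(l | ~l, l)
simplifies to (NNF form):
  l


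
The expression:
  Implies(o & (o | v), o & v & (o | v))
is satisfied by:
  {v: True, o: False}
  {o: False, v: False}
  {o: True, v: True}


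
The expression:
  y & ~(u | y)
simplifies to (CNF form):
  False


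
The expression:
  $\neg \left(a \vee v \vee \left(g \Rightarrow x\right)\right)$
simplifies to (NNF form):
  $g \wedge \neg a \wedge \neg v \wedge \neg x$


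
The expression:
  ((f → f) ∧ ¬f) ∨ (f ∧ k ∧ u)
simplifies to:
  (k ∧ u) ∨ ¬f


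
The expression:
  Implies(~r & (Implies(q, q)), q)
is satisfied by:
  {r: True, q: True}
  {r: True, q: False}
  {q: True, r: False}


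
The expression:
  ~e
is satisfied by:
  {e: False}


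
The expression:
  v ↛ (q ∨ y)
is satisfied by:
  {v: True, q: False, y: False}


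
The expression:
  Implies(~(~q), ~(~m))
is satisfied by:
  {m: True, q: False}
  {q: False, m: False}
  {q: True, m: True}


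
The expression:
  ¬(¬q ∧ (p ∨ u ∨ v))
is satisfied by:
  {q: True, v: False, p: False, u: False}
  {q: True, u: True, v: False, p: False}
  {q: True, p: True, v: False, u: False}
  {q: True, u: True, p: True, v: False}
  {q: True, v: True, p: False, u: False}
  {q: True, u: True, v: True, p: False}
  {q: True, p: True, v: True, u: False}
  {q: True, u: True, p: True, v: True}
  {u: False, v: False, p: False, q: False}


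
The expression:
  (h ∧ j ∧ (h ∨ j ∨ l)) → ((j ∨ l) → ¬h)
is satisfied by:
  {h: False, j: False}
  {j: True, h: False}
  {h: True, j: False}


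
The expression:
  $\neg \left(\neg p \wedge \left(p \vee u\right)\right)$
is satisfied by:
  {p: True, u: False}
  {u: False, p: False}
  {u: True, p: True}


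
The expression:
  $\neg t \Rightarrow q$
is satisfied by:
  {t: True, q: True}
  {t: True, q: False}
  {q: True, t: False}


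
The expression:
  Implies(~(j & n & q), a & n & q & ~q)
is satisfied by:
  {j: True, q: True, n: True}


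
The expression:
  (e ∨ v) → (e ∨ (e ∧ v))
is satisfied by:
  {e: True, v: False}
  {v: False, e: False}
  {v: True, e: True}


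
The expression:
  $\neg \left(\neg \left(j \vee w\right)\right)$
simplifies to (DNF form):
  $j \vee w$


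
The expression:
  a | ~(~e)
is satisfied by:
  {a: True, e: True}
  {a: True, e: False}
  {e: True, a: False}


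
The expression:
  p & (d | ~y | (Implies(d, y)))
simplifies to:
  p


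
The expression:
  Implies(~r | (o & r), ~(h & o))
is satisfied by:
  {h: False, o: False}
  {o: True, h: False}
  {h: True, o: False}


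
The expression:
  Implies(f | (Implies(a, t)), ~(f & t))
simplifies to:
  ~f | ~t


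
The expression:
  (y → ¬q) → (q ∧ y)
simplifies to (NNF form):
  q ∧ y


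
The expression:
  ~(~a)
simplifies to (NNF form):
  a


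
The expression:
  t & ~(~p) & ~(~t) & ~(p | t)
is never true.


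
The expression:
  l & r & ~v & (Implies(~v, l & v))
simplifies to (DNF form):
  False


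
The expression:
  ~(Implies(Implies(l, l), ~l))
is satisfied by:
  {l: True}


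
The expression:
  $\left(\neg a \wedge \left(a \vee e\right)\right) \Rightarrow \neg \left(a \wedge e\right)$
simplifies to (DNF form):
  $\text{True}$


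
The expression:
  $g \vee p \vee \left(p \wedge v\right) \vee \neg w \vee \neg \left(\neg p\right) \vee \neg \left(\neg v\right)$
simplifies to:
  $g \vee p \vee v \vee \neg w$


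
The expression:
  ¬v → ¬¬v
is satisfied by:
  {v: True}


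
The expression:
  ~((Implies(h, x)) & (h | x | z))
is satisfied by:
  {h: True, x: False, z: False}
  {x: False, z: False, h: False}
  {z: True, h: True, x: False}


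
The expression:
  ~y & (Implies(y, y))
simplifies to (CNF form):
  ~y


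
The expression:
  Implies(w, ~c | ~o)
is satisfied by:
  {w: False, c: False, o: False}
  {o: True, w: False, c: False}
  {c: True, w: False, o: False}
  {o: True, c: True, w: False}
  {w: True, o: False, c: False}
  {o: True, w: True, c: False}
  {c: True, w: True, o: False}


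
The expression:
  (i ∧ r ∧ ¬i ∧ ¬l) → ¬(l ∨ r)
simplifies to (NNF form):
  True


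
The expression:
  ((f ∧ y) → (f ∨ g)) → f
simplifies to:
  f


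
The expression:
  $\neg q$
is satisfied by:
  {q: False}


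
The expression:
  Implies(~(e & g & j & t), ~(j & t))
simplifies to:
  ~j | ~t | (e & g)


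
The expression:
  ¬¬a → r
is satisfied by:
  {r: True, a: False}
  {a: False, r: False}
  {a: True, r: True}


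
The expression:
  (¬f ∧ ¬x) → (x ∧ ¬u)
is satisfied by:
  {x: True, f: True}
  {x: True, f: False}
  {f: True, x: False}


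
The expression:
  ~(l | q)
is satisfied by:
  {q: False, l: False}


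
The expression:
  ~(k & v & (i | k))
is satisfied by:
  {k: False, v: False}
  {v: True, k: False}
  {k: True, v: False}


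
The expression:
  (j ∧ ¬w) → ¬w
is always true.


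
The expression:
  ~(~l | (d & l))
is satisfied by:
  {l: True, d: False}


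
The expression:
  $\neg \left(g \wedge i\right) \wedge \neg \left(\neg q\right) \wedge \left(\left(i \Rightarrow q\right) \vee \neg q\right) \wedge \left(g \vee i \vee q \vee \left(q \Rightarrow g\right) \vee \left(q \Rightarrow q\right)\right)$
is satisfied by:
  {q: True, g: False, i: False}
  {q: True, i: True, g: False}
  {q: True, g: True, i: False}


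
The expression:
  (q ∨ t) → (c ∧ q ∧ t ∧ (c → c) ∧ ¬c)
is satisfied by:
  {q: False, t: False}


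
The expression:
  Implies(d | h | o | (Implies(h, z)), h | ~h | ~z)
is always true.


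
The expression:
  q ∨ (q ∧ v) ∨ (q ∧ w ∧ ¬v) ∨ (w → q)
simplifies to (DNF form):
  q ∨ ¬w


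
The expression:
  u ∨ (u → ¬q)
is always true.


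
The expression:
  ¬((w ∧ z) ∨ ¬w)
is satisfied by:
  {w: True, z: False}


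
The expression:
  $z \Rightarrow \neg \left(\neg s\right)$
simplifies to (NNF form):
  $s \vee \neg z$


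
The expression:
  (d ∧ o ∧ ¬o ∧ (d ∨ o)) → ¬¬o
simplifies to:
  True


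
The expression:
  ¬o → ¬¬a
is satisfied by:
  {a: True, o: True}
  {a: True, o: False}
  {o: True, a: False}


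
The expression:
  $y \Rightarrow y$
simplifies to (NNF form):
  $\text{True}$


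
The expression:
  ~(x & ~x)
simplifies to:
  True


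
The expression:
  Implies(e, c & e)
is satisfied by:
  {c: True, e: False}
  {e: False, c: False}
  {e: True, c: True}


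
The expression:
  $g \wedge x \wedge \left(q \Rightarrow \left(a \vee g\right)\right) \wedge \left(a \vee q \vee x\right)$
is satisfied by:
  {x: True, g: True}


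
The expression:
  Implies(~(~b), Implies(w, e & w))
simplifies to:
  e | ~b | ~w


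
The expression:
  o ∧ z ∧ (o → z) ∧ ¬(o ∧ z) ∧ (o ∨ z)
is never true.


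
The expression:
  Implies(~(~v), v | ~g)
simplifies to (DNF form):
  True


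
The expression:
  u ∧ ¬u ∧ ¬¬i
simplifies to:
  False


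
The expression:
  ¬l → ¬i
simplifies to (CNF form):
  l ∨ ¬i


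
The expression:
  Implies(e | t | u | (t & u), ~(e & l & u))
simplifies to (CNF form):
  ~e | ~l | ~u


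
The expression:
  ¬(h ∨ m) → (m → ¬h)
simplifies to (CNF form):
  True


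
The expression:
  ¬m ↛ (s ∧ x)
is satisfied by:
  {s: False, m: False, x: False}
  {x: True, s: False, m: False}
  {s: True, x: False, m: False}


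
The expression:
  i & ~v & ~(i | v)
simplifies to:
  False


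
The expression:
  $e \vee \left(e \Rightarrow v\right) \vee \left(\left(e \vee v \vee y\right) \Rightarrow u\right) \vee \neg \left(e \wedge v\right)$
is always true.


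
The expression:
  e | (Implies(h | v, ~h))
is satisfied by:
  {e: True, h: False}
  {h: False, e: False}
  {h: True, e: True}


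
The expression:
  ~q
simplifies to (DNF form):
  ~q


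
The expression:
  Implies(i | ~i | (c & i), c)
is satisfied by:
  {c: True}


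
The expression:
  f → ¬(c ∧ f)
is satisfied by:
  {c: False, f: False}
  {f: True, c: False}
  {c: True, f: False}


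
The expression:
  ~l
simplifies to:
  ~l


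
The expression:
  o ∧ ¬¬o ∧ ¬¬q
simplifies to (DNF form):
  o ∧ q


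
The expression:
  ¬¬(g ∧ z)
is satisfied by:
  {z: True, g: True}


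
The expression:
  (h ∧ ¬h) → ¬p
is always true.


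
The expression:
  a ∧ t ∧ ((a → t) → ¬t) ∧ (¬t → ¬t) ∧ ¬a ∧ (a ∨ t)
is never true.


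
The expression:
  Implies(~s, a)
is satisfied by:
  {a: True, s: True}
  {a: True, s: False}
  {s: True, a: False}


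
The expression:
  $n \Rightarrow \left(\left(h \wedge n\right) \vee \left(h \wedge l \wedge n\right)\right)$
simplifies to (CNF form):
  $h \vee \neg n$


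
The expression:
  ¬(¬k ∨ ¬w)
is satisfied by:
  {w: True, k: True}


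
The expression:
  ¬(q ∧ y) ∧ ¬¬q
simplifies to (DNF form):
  q ∧ ¬y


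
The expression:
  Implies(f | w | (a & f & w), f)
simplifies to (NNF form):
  f | ~w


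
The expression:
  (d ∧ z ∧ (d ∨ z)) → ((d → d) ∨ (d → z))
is always true.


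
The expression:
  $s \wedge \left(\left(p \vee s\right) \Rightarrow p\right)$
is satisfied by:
  {p: True, s: True}


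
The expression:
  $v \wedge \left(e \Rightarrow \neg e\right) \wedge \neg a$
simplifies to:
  $v \wedge \neg a \wedge \neg e$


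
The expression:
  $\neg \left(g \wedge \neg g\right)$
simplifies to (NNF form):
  $\text{True}$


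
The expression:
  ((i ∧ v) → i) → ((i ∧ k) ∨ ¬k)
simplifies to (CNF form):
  i ∨ ¬k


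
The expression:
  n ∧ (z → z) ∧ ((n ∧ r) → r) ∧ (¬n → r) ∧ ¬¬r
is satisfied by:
  {r: True, n: True}


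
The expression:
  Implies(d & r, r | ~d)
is always true.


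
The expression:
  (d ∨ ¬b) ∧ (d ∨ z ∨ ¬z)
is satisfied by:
  {d: True, b: False}
  {b: False, d: False}
  {b: True, d: True}


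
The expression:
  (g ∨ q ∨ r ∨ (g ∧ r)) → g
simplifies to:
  g ∨ (¬q ∧ ¬r)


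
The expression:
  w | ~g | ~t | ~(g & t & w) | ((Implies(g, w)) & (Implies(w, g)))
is always true.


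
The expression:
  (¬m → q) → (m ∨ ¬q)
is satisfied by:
  {m: True, q: False}
  {q: False, m: False}
  {q: True, m: True}


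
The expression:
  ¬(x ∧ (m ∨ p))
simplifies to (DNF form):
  (¬m ∧ ¬p) ∨ ¬x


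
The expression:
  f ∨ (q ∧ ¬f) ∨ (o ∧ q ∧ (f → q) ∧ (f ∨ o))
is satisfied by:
  {q: True, f: True}
  {q: True, f: False}
  {f: True, q: False}


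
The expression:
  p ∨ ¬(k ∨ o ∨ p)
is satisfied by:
  {p: True, k: False, o: False}
  {o: True, p: True, k: False}
  {p: True, k: True, o: False}
  {o: True, p: True, k: True}
  {o: False, k: False, p: False}


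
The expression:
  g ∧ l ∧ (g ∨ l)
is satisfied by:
  {g: True, l: True}


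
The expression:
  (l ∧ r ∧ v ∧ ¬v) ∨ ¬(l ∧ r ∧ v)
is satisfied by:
  {l: False, v: False, r: False}
  {r: True, l: False, v: False}
  {v: True, l: False, r: False}
  {r: True, v: True, l: False}
  {l: True, r: False, v: False}
  {r: True, l: True, v: False}
  {v: True, l: True, r: False}


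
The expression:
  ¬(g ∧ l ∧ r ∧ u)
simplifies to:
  ¬g ∨ ¬l ∨ ¬r ∨ ¬u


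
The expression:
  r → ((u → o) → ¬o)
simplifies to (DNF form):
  ¬o ∨ ¬r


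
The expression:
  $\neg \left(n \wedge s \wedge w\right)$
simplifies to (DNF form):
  $\neg n \vee \neg s \vee \neg w$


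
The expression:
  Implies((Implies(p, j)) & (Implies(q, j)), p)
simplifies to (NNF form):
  p | (q & ~j)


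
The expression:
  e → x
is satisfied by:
  {x: True, e: False}
  {e: False, x: False}
  {e: True, x: True}


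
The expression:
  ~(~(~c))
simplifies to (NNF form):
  ~c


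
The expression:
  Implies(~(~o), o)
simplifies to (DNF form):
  True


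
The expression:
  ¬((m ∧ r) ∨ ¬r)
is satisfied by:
  {r: True, m: False}


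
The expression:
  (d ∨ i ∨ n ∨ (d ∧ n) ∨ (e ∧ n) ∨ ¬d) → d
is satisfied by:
  {d: True}


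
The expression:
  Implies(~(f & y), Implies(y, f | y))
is always true.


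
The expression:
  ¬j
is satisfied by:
  {j: False}


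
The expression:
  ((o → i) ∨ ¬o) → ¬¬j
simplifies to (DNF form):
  j ∨ (o ∧ ¬i)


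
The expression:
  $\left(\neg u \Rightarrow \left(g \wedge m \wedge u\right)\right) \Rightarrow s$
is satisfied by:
  {s: True, u: False}
  {u: False, s: False}
  {u: True, s: True}


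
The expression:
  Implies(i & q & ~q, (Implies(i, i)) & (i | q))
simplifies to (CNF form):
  True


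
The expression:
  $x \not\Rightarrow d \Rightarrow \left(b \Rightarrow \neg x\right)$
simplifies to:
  $d \vee \neg b \vee \neg x$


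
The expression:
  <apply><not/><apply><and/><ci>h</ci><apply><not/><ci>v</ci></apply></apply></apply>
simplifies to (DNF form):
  <apply><or/><ci>v</ci><apply><not/><ci>h</ci></apply></apply>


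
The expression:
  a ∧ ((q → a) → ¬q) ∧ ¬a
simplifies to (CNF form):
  False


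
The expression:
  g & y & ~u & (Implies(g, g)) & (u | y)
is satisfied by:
  {g: True, y: True, u: False}


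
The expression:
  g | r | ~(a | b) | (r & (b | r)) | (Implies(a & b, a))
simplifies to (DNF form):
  True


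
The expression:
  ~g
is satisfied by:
  {g: False}


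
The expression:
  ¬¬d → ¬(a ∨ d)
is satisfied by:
  {d: False}


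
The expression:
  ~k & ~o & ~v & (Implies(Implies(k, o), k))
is never true.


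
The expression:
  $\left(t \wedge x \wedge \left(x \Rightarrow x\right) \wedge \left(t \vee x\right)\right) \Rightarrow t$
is always true.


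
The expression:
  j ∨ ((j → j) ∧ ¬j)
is always true.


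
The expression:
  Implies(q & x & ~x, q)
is always true.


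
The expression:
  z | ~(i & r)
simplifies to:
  z | ~i | ~r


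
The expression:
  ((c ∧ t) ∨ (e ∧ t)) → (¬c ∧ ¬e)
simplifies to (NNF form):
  (¬c ∧ ¬e) ∨ ¬t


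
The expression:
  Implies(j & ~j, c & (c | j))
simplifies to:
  True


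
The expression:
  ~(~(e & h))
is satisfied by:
  {h: True, e: True}


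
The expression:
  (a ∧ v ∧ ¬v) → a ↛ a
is always true.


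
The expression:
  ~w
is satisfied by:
  {w: False}


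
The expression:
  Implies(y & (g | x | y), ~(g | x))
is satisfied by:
  {g: False, y: False, x: False}
  {x: True, g: False, y: False}
  {g: True, x: False, y: False}
  {x: True, g: True, y: False}
  {y: True, x: False, g: False}


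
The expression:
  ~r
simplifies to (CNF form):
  ~r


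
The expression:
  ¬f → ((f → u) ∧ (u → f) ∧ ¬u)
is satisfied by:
  {f: True, u: False}
  {u: False, f: False}
  {u: True, f: True}


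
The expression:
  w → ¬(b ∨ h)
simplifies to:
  (¬b ∧ ¬h) ∨ ¬w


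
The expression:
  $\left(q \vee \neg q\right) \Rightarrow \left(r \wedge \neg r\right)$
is never true.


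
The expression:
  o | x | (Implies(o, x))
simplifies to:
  True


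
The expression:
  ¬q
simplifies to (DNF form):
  ¬q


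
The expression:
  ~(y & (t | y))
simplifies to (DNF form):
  ~y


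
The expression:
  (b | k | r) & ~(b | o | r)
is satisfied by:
  {k: True, o: False, r: False, b: False}


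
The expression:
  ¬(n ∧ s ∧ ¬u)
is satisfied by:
  {u: True, s: False, n: False}
  {s: False, n: False, u: False}
  {n: True, u: True, s: False}
  {n: True, s: False, u: False}
  {u: True, s: True, n: False}
  {s: True, u: False, n: False}
  {n: True, s: True, u: True}


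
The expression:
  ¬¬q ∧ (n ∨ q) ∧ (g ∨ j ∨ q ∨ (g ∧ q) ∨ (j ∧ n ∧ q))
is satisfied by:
  {q: True}


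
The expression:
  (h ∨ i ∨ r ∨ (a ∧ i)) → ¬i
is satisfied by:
  {i: False}


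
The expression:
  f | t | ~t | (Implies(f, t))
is always true.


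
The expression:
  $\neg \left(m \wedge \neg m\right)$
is always true.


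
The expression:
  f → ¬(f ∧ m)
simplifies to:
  ¬f ∨ ¬m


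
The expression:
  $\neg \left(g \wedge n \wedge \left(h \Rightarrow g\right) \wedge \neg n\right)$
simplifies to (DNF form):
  $\text{True}$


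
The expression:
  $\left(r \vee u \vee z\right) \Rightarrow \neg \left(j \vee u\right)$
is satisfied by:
  {z: False, u: False, j: False, r: False}
  {r: True, z: False, u: False, j: False}
  {z: True, r: False, u: False, j: False}
  {r: True, z: True, u: False, j: False}
  {j: True, r: False, z: False, u: False}


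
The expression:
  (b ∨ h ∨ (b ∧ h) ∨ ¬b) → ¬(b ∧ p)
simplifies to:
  ¬b ∨ ¬p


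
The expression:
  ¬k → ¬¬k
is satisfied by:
  {k: True}


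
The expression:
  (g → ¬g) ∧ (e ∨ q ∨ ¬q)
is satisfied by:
  {g: False}


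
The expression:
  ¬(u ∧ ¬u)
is always true.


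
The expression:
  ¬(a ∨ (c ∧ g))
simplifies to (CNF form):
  ¬a ∧ (¬c ∨ ¬g)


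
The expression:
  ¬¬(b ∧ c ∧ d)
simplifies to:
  b ∧ c ∧ d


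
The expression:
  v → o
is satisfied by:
  {o: True, v: False}
  {v: False, o: False}
  {v: True, o: True}


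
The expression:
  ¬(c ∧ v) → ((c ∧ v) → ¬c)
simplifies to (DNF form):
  True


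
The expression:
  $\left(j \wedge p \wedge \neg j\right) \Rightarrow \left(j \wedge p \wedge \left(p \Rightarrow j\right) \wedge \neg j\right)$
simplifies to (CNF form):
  $\text{True}$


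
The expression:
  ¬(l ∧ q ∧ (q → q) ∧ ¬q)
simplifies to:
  True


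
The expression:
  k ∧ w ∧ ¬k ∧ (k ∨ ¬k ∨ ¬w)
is never true.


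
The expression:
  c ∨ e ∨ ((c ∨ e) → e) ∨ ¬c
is always true.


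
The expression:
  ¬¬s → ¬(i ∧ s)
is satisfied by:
  {s: False, i: False}
  {i: True, s: False}
  {s: True, i: False}


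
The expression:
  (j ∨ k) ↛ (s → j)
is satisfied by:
  {s: True, k: True, j: False}


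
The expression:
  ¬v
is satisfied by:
  {v: False}


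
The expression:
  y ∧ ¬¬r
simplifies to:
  r ∧ y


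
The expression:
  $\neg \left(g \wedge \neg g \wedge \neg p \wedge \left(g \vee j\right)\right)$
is always true.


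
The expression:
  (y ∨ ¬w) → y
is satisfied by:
  {y: True, w: True}
  {y: True, w: False}
  {w: True, y: False}


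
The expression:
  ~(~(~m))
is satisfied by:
  {m: False}


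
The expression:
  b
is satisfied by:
  {b: True}


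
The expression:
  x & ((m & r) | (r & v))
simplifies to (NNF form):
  r & x & (m | v)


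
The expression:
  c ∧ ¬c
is never true.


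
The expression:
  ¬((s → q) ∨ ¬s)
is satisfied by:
  {s: True, q: False}


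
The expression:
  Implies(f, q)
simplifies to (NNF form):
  q | ~f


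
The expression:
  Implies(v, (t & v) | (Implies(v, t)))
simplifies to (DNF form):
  t | ~v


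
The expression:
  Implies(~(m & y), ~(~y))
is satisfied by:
  {y: True}


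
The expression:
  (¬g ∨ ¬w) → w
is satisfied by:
  {w: True}


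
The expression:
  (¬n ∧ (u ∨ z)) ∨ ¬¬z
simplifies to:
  z ∨ (u ∧ ¬n)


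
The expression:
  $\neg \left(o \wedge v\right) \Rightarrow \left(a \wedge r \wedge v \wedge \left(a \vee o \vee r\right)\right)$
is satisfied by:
  {a: True, o: True, r: True, v: True}
  {a: True, o: True, v: True, r: False}
  {o: True, r: True, v: True, a: False}
  {o: True, v: True, r: False, a: False}
  {a: True, r: True, v: True, o: False}


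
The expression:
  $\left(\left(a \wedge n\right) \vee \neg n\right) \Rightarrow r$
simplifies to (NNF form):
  $r \vee \left(n \wedge \neg a\right)$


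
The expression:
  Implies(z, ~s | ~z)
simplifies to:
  ~s | ~z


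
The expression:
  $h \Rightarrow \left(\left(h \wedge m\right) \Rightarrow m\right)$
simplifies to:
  $\text{True}$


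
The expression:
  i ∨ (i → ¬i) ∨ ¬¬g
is always true.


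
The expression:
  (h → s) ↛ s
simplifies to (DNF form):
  ¬h ∧ ¬s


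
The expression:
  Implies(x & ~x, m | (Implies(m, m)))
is always true.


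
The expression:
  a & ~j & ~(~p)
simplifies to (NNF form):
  a & p & ~j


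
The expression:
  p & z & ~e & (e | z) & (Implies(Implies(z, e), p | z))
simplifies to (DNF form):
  p & z & ~e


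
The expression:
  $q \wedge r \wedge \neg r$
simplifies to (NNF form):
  $\text{False}$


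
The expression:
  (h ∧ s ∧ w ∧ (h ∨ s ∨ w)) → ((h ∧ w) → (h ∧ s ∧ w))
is always true.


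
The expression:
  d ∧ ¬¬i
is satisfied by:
  {i: True, d: True}


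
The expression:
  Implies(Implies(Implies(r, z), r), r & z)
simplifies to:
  z | ~r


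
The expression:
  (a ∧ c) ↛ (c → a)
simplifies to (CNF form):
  False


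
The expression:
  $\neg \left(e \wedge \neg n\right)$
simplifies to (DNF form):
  $n \vee \neg e$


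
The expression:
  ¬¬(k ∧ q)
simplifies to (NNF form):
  k ∧ q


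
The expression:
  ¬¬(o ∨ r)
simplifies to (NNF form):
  o ∨ r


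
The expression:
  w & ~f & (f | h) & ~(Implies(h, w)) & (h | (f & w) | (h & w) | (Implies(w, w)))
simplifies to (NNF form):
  False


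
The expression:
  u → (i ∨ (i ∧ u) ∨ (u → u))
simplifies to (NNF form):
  True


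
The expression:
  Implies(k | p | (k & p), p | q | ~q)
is always true.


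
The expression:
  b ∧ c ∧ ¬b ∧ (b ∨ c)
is never true.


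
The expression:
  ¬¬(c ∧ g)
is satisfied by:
  {c: True, g: True}


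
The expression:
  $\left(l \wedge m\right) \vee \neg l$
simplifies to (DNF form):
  $m \vee \neg l$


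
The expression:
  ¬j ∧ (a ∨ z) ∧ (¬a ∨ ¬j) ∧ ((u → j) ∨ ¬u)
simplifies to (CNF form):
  ¬j ∧ ¬u ∧ (a ∨ z)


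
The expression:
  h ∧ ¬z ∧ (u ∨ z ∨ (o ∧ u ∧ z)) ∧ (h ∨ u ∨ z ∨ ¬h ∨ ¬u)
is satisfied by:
  {h: True, u: True, z: False}


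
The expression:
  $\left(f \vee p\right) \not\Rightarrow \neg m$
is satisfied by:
  {m: True, p: True, f: True}
  {m: True, p: True, f: False}
  {m: True, f: True, p: False}


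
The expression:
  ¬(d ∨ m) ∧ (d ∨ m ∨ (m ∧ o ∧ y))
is never true.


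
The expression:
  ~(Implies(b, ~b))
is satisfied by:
  {b: True}


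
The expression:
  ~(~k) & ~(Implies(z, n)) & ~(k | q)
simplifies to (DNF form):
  False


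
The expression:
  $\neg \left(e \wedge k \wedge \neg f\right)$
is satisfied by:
  {f: True, k: False, e: False}
  {f: False, k: False, e: False}
  {e: True, f: True, k: False}
  {e: True, f: False, k: False}
  {k: True, f: True, e: False}
  {k: True, f: False, e: False}
  {k: True, e: True, f: True}


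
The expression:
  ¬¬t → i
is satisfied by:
  {i: True, t: False}
  {t: False, i: False}
  {t: True, i: True}


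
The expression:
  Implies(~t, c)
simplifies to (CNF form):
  c | t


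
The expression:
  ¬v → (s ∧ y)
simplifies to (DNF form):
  v ∨ (s ∧ y)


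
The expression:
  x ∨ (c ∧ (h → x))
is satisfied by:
  {x: True, c: True, h: False}
  {x: True, h: False, c: False}
  {x: True, c: True, h: True}
  {x: True, h: True, c: False}
  {c: True, h: False, x: False}


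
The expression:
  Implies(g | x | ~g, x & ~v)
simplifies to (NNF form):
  x & ~v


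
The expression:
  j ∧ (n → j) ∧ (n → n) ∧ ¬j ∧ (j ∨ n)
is never true.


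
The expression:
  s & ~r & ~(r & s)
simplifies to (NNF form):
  s & ~r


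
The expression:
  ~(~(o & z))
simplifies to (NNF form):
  o & z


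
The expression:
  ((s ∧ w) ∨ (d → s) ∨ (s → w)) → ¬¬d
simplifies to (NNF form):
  d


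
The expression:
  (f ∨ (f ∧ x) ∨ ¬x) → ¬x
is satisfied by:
  {x: False, f: False}
  {f: True, x: False}
  {x: True, f: False}


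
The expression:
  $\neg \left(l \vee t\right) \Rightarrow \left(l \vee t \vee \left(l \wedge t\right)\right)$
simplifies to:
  $l \vee t$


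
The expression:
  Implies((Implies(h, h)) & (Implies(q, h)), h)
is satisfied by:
  {q: True, h: True}
  {q: True, h: False}
  {h: True, q: False}


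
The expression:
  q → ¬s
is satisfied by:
  {s: False, q: False}
  {q: True, s: False}
  {s: True, q: False}


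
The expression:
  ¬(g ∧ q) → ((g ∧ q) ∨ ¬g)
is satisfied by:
  {q: True, g: False}
  {g: False, q: False}
  {g: True, q: True}


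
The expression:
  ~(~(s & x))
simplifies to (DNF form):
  s & x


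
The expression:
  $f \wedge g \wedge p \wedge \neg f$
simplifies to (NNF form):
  $\text{False}$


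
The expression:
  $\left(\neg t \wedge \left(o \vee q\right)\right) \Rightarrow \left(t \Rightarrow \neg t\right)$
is always true.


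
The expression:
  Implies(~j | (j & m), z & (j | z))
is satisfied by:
  {z: True, j: True, m: False}
  {z: True, j: False, m: False}
  {z: True, m: True, j: True}
  {z: True, m: True, j: False}
  {j: True, m: False, z: False}


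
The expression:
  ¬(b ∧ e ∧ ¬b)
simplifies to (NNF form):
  True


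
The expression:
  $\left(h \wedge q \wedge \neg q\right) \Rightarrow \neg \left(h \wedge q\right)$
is always true.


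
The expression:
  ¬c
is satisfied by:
  {c: False}


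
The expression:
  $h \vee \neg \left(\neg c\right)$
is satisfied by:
  {c: True, h: True}
  {c: True, h: False}
  {h: True, c: False}


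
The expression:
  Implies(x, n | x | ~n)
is always true.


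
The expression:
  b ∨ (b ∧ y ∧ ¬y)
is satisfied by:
  {b: True}


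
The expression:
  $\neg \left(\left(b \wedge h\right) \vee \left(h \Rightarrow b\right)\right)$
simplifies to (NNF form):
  $h \wedge \neg b$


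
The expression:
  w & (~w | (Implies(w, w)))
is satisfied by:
  {w: True}


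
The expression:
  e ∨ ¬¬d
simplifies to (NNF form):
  d ∨ e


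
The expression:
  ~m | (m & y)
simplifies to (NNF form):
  y | ~m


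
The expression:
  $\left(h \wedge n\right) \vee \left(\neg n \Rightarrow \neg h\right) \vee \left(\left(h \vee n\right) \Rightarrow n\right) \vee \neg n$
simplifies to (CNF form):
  $\text{True}$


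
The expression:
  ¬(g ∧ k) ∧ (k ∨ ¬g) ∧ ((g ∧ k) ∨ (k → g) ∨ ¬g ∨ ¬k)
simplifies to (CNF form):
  ¬g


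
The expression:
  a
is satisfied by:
  {a: True}


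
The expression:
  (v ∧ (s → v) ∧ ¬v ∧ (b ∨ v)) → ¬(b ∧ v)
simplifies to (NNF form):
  True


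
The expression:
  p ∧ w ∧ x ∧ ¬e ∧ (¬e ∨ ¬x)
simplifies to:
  p ∧ w ∧ x ∧ ¬e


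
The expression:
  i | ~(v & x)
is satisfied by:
  {i: True, v: False, x: False}
  {v: False, x: False, i: False}
  {i: True, x: True, v: False}
  {x: True, v: False, i: False}
  {i: True, v: True, x: False}
  {v: True, i: False, x: False}
  {i: True, x: True, v: True}


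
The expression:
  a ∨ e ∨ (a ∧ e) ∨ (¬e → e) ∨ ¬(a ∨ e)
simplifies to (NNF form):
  True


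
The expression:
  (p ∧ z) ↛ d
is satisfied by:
  {z: True, p: True, d: False}


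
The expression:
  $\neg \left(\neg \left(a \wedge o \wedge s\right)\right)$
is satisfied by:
  {a: True, s: True, o: True}


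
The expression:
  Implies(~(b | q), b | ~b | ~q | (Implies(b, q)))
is always true.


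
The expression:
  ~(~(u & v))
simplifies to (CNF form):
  u & v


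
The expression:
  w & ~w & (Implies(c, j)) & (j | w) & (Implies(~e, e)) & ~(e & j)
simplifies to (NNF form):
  False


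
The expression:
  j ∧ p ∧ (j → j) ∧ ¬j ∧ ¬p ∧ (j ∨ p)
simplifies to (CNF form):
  False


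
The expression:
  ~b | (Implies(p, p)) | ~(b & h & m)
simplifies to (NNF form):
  True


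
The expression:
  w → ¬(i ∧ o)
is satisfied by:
  {w: False, o: False, i: False}
  {i: True, w: False, o: False}
  {o: True, w: False, i: False}
  {i: True, o: True, w: False}
  {w: True, i: False, o: False}
  {i: True, w: True, o: False}
  {o: True, w: True, i: False}


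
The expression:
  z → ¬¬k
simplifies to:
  k ∨ ¬z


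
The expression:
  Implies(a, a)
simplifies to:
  True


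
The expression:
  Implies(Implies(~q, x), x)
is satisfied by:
  {x: True, q: False}
  {q: False, x: False}
  {q: True, x: True}


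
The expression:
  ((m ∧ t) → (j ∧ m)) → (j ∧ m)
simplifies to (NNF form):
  m ∧ (j ∨ t)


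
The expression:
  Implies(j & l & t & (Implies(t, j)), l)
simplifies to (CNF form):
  True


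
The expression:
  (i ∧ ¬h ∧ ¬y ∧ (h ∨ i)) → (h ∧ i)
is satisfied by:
  {y: True, h: True, i: False}
  {y: True, h: False, i: False}
  {h: True, y: False, i: False}
  {y: False, h: False, i: False}
  {y: True, i: True, h: True}
  {y: True, i: True, h: False}
  {i: True, h: True, y: False}


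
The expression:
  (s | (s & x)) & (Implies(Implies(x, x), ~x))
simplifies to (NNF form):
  s & ~x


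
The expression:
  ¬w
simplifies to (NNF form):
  ¬w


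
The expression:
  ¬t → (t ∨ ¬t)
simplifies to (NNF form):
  True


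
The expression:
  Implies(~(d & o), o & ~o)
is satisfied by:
  {d: True, o: True}


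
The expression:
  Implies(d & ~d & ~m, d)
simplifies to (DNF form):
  True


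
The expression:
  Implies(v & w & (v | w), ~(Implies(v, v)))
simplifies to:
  ~v | ~w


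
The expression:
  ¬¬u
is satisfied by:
  {u: True}


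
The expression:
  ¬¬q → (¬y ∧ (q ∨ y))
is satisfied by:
  {q: False, y: False}
  {y: True, q: False}
  {q: True, y: False}


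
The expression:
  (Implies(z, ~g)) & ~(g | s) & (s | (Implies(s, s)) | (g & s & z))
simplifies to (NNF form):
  ~g & ~s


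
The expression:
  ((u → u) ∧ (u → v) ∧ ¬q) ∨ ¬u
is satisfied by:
  {v: True, q: False, u: False}
  {q: False, u: False, v: False}
  {v: True, q: True, u: False}
  {q: True, v: False, u: False}
  {u: True, v: True, q: False}


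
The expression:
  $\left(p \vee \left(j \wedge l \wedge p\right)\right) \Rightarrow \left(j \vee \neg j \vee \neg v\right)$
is always true.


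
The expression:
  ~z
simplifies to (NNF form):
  ~z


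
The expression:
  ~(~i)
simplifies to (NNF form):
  i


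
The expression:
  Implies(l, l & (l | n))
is always true.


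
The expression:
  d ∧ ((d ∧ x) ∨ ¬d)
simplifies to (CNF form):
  d ∧ x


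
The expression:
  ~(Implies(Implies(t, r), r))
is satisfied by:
  {r: False, t: False}


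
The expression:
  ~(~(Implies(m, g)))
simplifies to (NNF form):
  g | ~m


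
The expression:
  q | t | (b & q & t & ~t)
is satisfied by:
  {t: True, q: True}
  {t: True, q: False}
  {q: True, t: False}


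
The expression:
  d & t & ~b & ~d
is never true.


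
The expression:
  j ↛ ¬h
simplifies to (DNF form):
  h ∧ j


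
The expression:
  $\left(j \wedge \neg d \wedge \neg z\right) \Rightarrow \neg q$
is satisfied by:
  {d: True, z: True, q: False, j: False}
  {d: True, q: False, z: False, j: False}
  {z: True, d: False, q: False, j: False}
  {d: False, q: False, z: False, j: False}
  {j: True, d: True, z: True, q: False}
  {j: True, d: True, q: False, z: False}
  {j: True, z: True, d: False, q: False}
  {j: True, d: False, q: False, z: False}
  {d: True, q: True, z: True, j: False}
  {d: True, q: True, j: False, z: False}
  {q: True, z: True, j: False, d: False}
  {q: True, j: False, z: False, d: False}
  {d: True, q: True, j: True, z: True}
  {d: True, q: True, j: True, z: False}
  {q: True, j: True, z: True, d: False}


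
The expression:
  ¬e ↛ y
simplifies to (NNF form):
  y ∨ ¬e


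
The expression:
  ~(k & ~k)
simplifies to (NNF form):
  True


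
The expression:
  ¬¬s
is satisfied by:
  {s: True}


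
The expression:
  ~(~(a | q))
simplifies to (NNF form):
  a | q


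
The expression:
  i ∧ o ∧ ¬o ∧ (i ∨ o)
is never true.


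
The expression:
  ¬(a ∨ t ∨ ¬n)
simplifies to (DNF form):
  n ∧ ¬a ∧ ¬t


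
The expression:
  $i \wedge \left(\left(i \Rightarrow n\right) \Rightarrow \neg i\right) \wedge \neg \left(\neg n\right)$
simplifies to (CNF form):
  $\text{False}$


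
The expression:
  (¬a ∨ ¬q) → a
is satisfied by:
  {a: True}


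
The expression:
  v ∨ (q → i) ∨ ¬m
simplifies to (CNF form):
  i ∨ v ∨ ¬m ∨ ¬q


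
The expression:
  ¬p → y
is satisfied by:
  {y: True, p: True}
  {y: True, p: False}
  {p: True, y: False}


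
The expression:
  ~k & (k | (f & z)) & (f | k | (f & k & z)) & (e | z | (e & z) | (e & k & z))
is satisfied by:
  {z: True, f: True, k: False}


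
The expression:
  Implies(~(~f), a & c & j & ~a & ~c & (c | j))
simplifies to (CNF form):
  ~f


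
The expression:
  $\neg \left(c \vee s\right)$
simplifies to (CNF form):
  $\neg c \wedge \neg s$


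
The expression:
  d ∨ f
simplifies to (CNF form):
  d ∨ f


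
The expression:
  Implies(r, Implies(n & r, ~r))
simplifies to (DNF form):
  ~n | ~r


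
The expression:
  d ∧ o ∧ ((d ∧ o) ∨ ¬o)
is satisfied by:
  {d: True, o: True}


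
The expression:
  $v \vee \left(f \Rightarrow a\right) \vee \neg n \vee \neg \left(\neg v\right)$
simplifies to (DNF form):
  $a \vee v \vee \neg f \vee \neg n$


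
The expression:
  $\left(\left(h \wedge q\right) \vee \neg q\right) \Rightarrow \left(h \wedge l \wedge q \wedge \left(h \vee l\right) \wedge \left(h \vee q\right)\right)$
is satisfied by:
  {l: True, q: True, h: False}
  {q: True, h: False, l: False}
  {l: True, h: True, q: True}


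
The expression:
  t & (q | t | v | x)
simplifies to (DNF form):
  t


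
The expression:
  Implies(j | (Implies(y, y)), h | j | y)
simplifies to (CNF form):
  h | j | y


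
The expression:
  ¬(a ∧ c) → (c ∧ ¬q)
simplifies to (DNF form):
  (a ∧ c) ∨ (c ∧ ¬q)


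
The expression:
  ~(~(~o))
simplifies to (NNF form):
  ~o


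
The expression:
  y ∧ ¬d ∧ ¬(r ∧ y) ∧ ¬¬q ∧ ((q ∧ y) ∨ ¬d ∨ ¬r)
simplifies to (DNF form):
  q ∧ y ∧ ¬d ∧ ¬r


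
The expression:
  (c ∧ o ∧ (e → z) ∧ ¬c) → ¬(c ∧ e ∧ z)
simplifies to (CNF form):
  True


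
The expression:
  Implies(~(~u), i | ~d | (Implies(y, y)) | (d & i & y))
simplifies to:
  True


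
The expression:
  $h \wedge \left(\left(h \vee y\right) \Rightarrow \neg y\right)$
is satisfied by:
  {h: True, y: False}


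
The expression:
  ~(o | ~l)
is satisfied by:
  {l: True, o: False}


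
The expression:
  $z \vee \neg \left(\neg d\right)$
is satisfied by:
  {d: True, z: True}
  {d: True, z: False}
  {z: True, d: False}


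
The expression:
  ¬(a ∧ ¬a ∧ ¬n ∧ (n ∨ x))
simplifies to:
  True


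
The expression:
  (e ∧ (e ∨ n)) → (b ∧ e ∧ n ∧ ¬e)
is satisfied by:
  {e: False}


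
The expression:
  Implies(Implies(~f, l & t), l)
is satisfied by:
  {l: True, f: False}
  {f: False, l: False}
  {f: True, l: True}


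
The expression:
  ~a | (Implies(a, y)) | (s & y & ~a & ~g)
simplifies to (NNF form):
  y | ~a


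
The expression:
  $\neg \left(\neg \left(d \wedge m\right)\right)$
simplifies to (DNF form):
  $d \wedge m$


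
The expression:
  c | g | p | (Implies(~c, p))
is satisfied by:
  {c: True, g: True, p: True}
  {c: True, g: True, p: False}
  {c: True, p: True, g: False}
  {c: True, p: False, g: False}
  {g: True, p: True, c: False}
  {g: True, p: False, c: False}
  {p: True, g: False, c: False}


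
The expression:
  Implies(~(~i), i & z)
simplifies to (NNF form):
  z | ~i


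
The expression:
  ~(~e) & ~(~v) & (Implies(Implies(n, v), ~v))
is never true.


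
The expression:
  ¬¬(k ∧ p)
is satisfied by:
  {p: True, k: True}


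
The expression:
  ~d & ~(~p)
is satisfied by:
  {p: True, d: False}


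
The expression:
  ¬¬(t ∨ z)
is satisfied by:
  {t: True, z: True}
  {t: True, z: False}
  {z: True, t: False}


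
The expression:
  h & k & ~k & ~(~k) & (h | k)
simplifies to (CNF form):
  False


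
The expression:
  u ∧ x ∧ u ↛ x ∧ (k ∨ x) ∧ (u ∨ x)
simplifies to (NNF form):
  False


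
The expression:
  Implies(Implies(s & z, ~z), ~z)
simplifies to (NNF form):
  s | ~z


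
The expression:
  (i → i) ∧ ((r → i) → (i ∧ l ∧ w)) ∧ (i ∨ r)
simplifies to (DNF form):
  (i ∧ ¬i) ∨ (r ∧ ¬i) ∨ (i ∧ l ∧ w) ∨ (i ∧ l ∧ ¬i) ∨ (i ∧ w ∧ ¬i) ∨ (l ∧ r ∧ w) ∨ (l ∧ r ∧ ¬i) ∨ (r ∧ w ∧ ¬i)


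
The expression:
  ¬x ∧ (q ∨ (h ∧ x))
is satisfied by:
  {q: True, x: False}


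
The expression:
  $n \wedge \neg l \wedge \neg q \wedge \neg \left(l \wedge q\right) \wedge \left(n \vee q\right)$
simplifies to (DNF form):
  $n \wedge \neg l \wedge \neg q$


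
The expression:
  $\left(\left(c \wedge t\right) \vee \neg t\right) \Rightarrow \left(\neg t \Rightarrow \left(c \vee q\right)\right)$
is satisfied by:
  {t: True, q: True, c: True}
  {t: True, q: True, c: False}
  {t: True, c: True, q: False}
  {t: True, c: False, q: False}
  {q: True, c: True, t: False}
  {q: True, c: False, t: False}
  {c: True, q: False, t: False}


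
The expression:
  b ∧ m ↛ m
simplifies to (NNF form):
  False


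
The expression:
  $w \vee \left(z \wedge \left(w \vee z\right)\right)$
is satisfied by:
  {z: True, w: True}
  {z: True, w: False}
  {w: True, z: False}


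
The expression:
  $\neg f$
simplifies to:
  $\neg f$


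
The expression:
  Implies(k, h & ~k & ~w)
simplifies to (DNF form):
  ~k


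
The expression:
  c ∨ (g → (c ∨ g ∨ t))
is always true.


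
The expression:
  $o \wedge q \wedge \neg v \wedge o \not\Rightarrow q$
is never true.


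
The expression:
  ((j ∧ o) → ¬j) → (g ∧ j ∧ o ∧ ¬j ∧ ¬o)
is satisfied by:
  {j: True, o: True}


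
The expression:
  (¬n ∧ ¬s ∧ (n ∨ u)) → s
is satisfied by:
  {n: True, s: True, u: False}
  {n: True, u: False, s: False}
  {s: True, u: False, n: False}
  {s: False, u: False, n: False}
  {n: True, s: True, u: True}
  {n: True, u: True, s: False}
  {s: True, u: True, n: False}
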